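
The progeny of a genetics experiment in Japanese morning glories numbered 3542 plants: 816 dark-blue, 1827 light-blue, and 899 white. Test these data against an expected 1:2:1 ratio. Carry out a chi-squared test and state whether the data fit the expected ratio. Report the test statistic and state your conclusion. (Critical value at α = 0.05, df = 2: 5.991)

7.431; not consistent

Under the 1:2:1 hypothesis (Σ ratio = 4, N = 3542):
  dark-blue: 3542 × 1/4 = 885.5
  light-blue: 3542 × 2/4 = 1771
  white: 3542 × 1/4 = 885.5
χ² = Σ (O − E)² / E
  dark-blue: (816 − 885.5)² / 885.5 = 5.4548
  light-blue: (1827 − 1771)² / 1771 = 1.7708
  white: (899 − 885.5)² / 885.5 = 0.2058
χ² = 5.4548 + 1.7708 + 0.2058 = 7.4314 ≈ 7.431
Degrees of freedom = 3 − 1 = 2; critical value at α = 0.05 is 5.991.
Since 7.431 > 5.991, we reject the null hypothesis — the data do not fit the 1:2:1 ratio.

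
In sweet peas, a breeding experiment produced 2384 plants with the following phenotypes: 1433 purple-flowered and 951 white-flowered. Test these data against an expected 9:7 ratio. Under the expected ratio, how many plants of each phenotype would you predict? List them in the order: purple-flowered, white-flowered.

The 9:7 ratio has 16 parts, so with N = 2384 the expected counts are:
  purple-flowered: 2384 × 9/16 = 1341
  white-flowered: 2384 × 7/16 = 1043

1341, 1043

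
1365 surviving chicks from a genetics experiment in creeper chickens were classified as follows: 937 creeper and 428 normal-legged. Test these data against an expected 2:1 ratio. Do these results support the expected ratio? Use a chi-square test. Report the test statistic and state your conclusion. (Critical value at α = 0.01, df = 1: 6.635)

2.403; consistent

The 2:1 ratio has 3 parts, so with N = 1365 the expected counts are:
  creeper: 1365 × 2/3 = 910
  normal-legged: 1365 × 1/3 = 455
χ² = Σ (O − E)² / E
  creeper: (937 − 910)² / 910 = 0.8011
  normal-legged: (428 − 455)² / 455 = 1.6022
χ² = 0.8011 + 1.6022 = 2.4033 ≈ 2.403
Degrees of freedom = 2 − 1 = 1; critical value at α = 0.01 is 6.635.
Since 2.403 < 6.635, we fail to reject the null hypothesis — the data are consistent with the 2:1 ratio.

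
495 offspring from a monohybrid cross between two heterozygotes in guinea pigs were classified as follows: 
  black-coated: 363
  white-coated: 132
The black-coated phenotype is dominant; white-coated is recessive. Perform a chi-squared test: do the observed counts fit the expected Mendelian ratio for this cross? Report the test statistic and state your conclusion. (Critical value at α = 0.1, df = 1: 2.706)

For a monohybrid cross between heterozygotes with complete dominance, the expected phenotypic ratio is 3:1.
Under the 3:1 hypothesis (Σ ratio = 4, N = 495):
  black-coated: 495 × 3/4 = 371.25
  white-coated: 495 × 1/4 = 123.75
χ² = Σ (O − E)² / E
  black-coated: (363 − 371.25)² / 371.25 = 0.1833
  white-coated: (132 − 123.75)² / 123.75 = 0.5500
χ² = 0.1833 + 0.5500 = 0.7333 ≈ 0.733
Degrees of freedom = 2 − 1 = 1; critical value at α = 0.1 is 2.706.
Since 0.733 < 2.706, we fail to reject the null hypothesis — the data are consistent with the 3:1 ratio.

0.733; consistent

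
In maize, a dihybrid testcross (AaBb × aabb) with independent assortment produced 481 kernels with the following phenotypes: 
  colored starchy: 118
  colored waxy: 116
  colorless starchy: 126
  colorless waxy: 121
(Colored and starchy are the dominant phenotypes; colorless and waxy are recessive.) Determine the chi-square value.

0.472

A dihybrid testcross with independent assortment gives a 1:1:1:1 ratio.
Expected counts for N = 481 under a 1:1:1:1 ratio (total parts = 4):
  colored starchy: 481 × 1/4 = 120.25
  colored waxy: 481 × 1/4 = 120.25
  colorless starchy: 481 × 1/4 = 120.25
  colorless waxy: 481 × 1/4 = 120.25
χ² = Σ (O − E)² / E
  colored starchy: (118 − 120.25)² / 120.25 = 0.0421
  colored waxy: (116 − 120.25)² / 120.25 = 0.1502
  colorless starchy: (126 − 120.25)² / 120.25 = 0.2749
  colorless waxy: (121 − 120.25)² / 120.25 = 0.0047
χ² = 0.0421 + 0.1502 + 0.2749 + 0.0047 = 0.4719 ≈ 0.472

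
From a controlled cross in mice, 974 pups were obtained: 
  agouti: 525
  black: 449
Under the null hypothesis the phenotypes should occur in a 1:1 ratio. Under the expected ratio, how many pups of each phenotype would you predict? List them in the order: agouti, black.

Expected counts for N = 974 under a 1:1 ratio (total parts = 2):
  agouti: 974 × 1/2 = 487
  black: 974 × 1/2 = 487

487, 487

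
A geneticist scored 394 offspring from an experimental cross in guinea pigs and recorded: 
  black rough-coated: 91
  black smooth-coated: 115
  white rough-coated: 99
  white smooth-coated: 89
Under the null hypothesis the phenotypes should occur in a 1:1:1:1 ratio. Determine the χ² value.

The 1:1:1:1 ratio has 4 parts, so with N = 394 the expected counts are:
  black rough-coated: 394 × 1/4 = 98.5
  black smooth-coated: 394 × 1/4 = 98.5
  white rough-coated: 394 × 1/4 = 98.5
  white smooth-coated: 394 × 1/4 = 98.5
χ² = Σ (O − E)² / E
  black rough-coated: (91 − 98.5)² / 98.5 = 0.5711
  black smooth-coated: (115 − 98.5)² / 98.5 = 2.7640
  white rough-coated: (99 − 98.5)² / 98.5 = 0.0025
  white smooth-coated: (89 − 98.5)² / 98.5 = 0.9162
χ² = 0.5711 + 2.7640 + 0.0025 + 0.9162 = 4.2538 ≈ 4.254

4.254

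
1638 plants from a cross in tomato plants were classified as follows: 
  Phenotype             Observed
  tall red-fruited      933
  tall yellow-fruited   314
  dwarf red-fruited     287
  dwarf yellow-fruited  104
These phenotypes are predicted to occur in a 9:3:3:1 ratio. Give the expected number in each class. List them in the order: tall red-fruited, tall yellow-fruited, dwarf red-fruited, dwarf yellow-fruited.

921.375, 307.125, 307.125, 102.375

Expected counts for N = 1638 under a 9:3:3:1 ratio (total parts = 16):
  tall red-fruited: 1638 × 9/16 = 921.375
  tall yellow-fruited: 1638 × 3/16 = 307.125
  dwarf red-fruited: 1638 × 3/16 = 307.125
  dwarf yellow-fruited: 1638 × 1/16 = 102.375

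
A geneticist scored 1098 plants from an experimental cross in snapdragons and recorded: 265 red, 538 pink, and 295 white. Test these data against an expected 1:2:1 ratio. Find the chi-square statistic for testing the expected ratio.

2.080

Expected counts for N = 1098 under a 1:2:1 ratio (total parts = 4):
  red: 1098 × 1/4 = 274.5
  pink: 1098 × 2/4 = 549
  white: 1098 × 1/4 = 274.5
χ² = Σ (O − E)² / E
  red: (265 − 274.5)² / 274.5 = 0.3288
  pink: (538 − 549)² / 549 = 0.2204
  white: (295 − 274.5)² / 274.5 = 1.5310
χ² = 0.3288 + 0.2204 + 1.5310 = 2.0802 ≈ 2.080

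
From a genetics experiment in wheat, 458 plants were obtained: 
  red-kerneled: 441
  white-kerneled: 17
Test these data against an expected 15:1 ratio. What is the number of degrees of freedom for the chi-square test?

1

A goodness-of-fit test with 2 phenotype classes has df = 2 − 1 = 1.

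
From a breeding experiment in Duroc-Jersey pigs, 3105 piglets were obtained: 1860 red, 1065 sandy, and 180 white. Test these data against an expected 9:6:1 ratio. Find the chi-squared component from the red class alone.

Expected counts for N = 3105 under a 9:6:1 ratio (total parts = 16):
  red: 3105 × 9/16 = 1746.5625
  sandy: 3105 × 6/16 = 1164.375
  white: 3105 × 1/16 = 194.0625
Contribution of red: (1860 − 1746.5625)² / 1746.5625 = 7.3677

7.368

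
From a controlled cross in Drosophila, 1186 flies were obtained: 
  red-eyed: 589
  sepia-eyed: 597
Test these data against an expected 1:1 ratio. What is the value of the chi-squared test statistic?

Total ratio parts = 2. Expected numbers out of 1186:
  red-eyed: 1186 × 1/2 = 593
  sepia-eyed: 1186 × 1/2 = 593
χ² = Σ (O − E)² / E
  red-eyed: (589 − 593)² / 593 = 0.0270
  sepia-eyed: (597 − 593)² / 593 = 0.0270
χ² = 0.0270 + 0.0270 = 0.054

0.054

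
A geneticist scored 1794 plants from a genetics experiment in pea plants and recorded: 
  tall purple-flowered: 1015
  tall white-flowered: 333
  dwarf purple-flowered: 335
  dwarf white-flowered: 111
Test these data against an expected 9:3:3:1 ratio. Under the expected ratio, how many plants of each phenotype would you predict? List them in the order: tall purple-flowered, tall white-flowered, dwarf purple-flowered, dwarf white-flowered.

1009.125, 336.375, 336.375, 112.125

Under the 9:3:3:1 hypothesis (Σ ratio = 16, N = 1794):
  tall purple-flowered: 1794 × 9/16 = 1009.125
  tall white-flowered: 1794 × 3/16 = 336.375
  dwarf purple-flowered: 1794 × 3/16 = 336.375
  dwarf white-flowered: 1794 × 1/16 = 112.125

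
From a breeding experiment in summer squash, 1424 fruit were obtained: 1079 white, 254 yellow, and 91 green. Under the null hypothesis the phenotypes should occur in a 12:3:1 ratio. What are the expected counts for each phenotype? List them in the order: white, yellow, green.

1068, 267, 89

Total ratio parts = 16. Expected numbers out of 1424:
  white: 1424 × 12/16 = 1068
  yellow: 1424 × 3/16 = 267
  green: 1424 × 1/16 = 89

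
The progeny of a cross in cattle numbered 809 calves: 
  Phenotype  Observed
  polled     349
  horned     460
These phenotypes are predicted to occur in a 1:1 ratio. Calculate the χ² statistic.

The 1:1 ratio has 2 parts, so with N = 809 the expected counts are:
  polled: 809 × 1/2 = 404.5
  horned: 809 × 1/2 = 404.5
χ² = Σ (O − E)² / E
  polled: (349 − 404.5)² / 404.5 = 7.6150
  horned: (460 − 404.5)² / 404.5 = 7.6150
χ² = 7.6150 + 7.6150 = 15.230

15.230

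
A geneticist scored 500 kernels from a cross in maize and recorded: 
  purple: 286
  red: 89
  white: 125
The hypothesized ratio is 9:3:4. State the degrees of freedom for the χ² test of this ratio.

2

A goodness-of-fit test with 3 phenotype classes has df = 3 − 1 = 2.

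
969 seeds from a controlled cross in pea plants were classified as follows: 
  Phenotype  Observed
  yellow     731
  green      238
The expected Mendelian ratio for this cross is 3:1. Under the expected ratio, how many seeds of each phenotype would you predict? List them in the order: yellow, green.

726.75, 242.25

Under the 3:1 hypothesis (Σ ratio = 4, N = 969):
  yellow: 969 × 3/4 = 726.75
  green: 969 × 1/4 = 242.25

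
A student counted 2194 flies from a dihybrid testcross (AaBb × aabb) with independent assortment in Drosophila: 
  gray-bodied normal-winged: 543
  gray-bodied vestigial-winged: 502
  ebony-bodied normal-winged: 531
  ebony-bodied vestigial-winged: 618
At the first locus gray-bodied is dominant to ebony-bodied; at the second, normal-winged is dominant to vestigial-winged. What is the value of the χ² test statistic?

A dihybrid testcross with independent assortment gives a 1:1:1:1 ratio.
Expected counts for N = 2194 under a 1:1:1:1 ratio (total parts = 4):
  gray-bodied normal-winged: 2194 × 1/4 = 548.5
  gray-bodied vestigial-winged: 2194 × 1/4 = 548.5
  ebony-bodied normal-winged: 2194 × 1/4 = 548.5
  ebony-bodied vestigial-winged: 2194 × 1/4 = 548.5
χ² = Σ (O − E)² / E
  gray-bodied normal-winged: (543 − 548.5)² / 548.5 = 0.0552
  gray-bodied vestigial-winged: (502 − 548.5)² / 548.5 = 3.9421
  ebony-bodied normal-winged: (531 − 548.5)² / 548.5 = 0.5583
  ebony-bodied vestigial-winged: (618 − 548.5)² / 548.5 = 8.8063
χ² = 0.0552 + 3.9421 + 0.5583 + 8.8063 = 13.3619 ≈ 13.362

13.362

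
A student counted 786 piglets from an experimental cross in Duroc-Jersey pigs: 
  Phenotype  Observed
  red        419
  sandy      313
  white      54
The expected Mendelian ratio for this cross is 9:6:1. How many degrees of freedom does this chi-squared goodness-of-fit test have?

2

A goodness-of-fit test with 3 phenotype classes has df = 3 − 1 = 2.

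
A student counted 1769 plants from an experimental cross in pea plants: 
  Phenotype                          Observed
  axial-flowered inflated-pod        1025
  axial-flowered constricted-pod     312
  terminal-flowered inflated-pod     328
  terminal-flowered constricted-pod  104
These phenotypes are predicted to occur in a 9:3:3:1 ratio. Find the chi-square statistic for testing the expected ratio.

2.500

Total ratio parts = 16. Expected numbers out of 1769:
  axial-flowered inflated-pod: 1769 × 9/16 = 995.0625
  axial-flowered constricted-pod: 1769 × 3/16 = 331.6875
  terminal-flowered inflated-pod: 1769 × 3/16 = 331.6875
  terminal-flowered constricted-pod: 1769 × 1/16 = 110.5625
χ² = Σ (O − E)² / E
  axial-flowered inflated-pod: (1025 − 995.0625)² / 995.0625 = 0.9007
  axial-flowered constricted-pod: (312 − 331.6875)² / 331.6875 = 1.1686
  terminal-flowered inflated-pod: (328 − 331.6875)² / 331.6875 = 0.0410
  terminal-flowered constricted-pod: (104 − 110.5625)² / 110.5625 = 0.3895
χ² = 0.9007 + 1.1686 + 0.0410 + 0.3895 = 2.4998 ≈ 2.500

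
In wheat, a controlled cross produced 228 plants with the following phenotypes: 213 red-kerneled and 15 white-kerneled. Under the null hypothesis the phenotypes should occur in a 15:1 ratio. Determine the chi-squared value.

0.042

Under the 15:1 hypothesis (Σ ratio = 16, N = 228):
  red-kerneled: 228 × 15/16 = 213.75
  white-kerneled: 228 × 1/16 = 14.25
χ² = Σ (O − E)² / E
  red-kerneled: (213 − 213.75)² / 213.75 = 0.0026
  white-kerneled: (15 − 14.25)² / 14.25 = 0.0395
χ² = 0.0026 + 0.0395 = 0.0421 ≈ 0.042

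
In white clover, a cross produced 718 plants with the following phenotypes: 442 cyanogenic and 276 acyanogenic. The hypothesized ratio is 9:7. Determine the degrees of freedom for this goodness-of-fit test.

1

A goodness-of-fit test with 2 phenotype classes has df = 2 − 1 = 1.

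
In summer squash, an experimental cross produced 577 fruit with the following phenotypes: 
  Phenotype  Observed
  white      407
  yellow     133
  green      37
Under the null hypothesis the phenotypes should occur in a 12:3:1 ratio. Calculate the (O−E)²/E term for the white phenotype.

Under the 12:3:1 hypothesis (Σ ratio = 16, N = 577):
  white: 577 × 12/16 = 432.75
  yellow: 577 × 3/16 = 108.1875
  green: 577 × 1/16 = 36.0625
Contribution of white: (407 − 432.75)² / 432.75 = 1.5322

1.532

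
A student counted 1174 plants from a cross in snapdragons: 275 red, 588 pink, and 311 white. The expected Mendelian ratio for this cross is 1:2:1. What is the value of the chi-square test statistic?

2.211

Total ratio parts = 4. Expected numbers out of 1174:
  red: 1174 × 1/4 = 293.5
  pink: 1174 × 2/4 = 587
  white: 1174 × 1/4 = 293.5
χ² = Σ (O − E)² / E
  red: (275 − 293.5)² / 293.5 = 1.1661
  pink: (588 − 587)² / 587 = 0.0017
  white: (311 − 293.5)² / 293.5 = 1.0434
χ² = 1.1661 + 0.0017 + 1.0434 = 2.2112 ≈ 2.211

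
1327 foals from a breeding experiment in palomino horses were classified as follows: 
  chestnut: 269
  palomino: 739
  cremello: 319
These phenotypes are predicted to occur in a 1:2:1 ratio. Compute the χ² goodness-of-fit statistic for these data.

Total ratio parts = 4. Expected numbers out of 1327:
  chestnut: 1327 × 1/4 = 331.75
  palomino: 1327 × 2/4 = 663.5
  cremello: 1327 × 1/4 = 331.75
χ² = Σ (O − E)² / E
  chestnut: (269 − 331.75)² / 331.75 = 11.8691
  palomino: (739 − 663.5)² / 663.5 = 8.5912
  cremello: (319 − 331.75)² / 331.75 = 0.4900
χ² = 11.8691 + 8.5912 + 0.4900 = 20.9503 ≈ 20.950

20.950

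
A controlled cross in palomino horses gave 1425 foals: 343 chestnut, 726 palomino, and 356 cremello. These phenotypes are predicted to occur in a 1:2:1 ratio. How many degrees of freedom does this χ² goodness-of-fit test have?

2

A goodness-of-fit test with 3 phenotype classes has df = 3 − 1 = 2.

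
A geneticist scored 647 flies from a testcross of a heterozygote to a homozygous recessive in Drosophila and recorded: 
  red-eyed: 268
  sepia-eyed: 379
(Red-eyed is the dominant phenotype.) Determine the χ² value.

19.043

A testcross of a heterozygote (Aa × aa) gives a 1:1 phenotypic ratio.
Under the 1:1 hypothesis (Σ ratio = 2, N = 647):
  red-eyed: 647 × 1/2 = 323.5
  sepia-eyed: 647 × 1/2 = 323.5
χ² = Σ (O − E)² / E
  red-eyed: (268 − 323.5)² / 323.5 = 9.5216
  sepia-eyed: (379 − 323.5)² / 323.5 = 9.5216
χ² = 9.5216 + 9.5216 = 19.0432 ≈ 19.043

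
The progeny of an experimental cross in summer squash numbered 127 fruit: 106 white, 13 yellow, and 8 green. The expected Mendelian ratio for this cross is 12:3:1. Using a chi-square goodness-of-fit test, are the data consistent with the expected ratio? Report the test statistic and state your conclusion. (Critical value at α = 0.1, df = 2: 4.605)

6.123; not consistent

The 12:3:1 ratio has 16 parts, so with N = 127 the expected counts are:
  white: 127 × 12/16 = 95.25
  yellow: 127 × 3/16 = 23.8125
  green: 127 × 1/16 = 7.9375
χ² = Σ (O − E)² / E
  white: (106 − 95.25)² / 95.25 = 1.2133
  yellow: (13 − 23.8125)² / 23.8125 = 4.9096
  green: (8 − 7.9375)² / 7.9375 = 0.0005
χ² = 1.2133 + 4.9096 + 0.0005 = 6.1234 ≈ 6.123
Degrees of freedom = 3 − 1 = 2; critical value at α = 0.1 is 4.605.
Since 6.123 > 4.605, we reject the null hypothesis — the data do not fit the 12:3:1 ratio.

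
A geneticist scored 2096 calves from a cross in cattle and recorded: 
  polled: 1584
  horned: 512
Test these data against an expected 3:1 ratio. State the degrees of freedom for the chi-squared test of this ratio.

1

A goodness-of-fit test with 2 phenotype classes has df = 2 − 1 = 1.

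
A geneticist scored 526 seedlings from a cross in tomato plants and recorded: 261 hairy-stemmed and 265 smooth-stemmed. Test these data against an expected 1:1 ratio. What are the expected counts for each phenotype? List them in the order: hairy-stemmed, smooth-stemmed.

The 1:1 ratio has 2 parts, so with N = 526 the expected counts are:
  hairy-stemmed: 526 × 1/2 = 263
  smooth-stemmed: 526 × 1/2 = 263

263, 263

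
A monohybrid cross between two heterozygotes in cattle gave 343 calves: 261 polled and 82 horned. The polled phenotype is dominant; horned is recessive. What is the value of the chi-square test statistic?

0.219

For a monohybrid cross between heterozygotes with complete dominance, the expected phenotypic ratio is 3:1.
Total ratio parts = 4. Expected numbers out of 343:
  polled: 343 × 3/4 = 257.25
  horned: 343 × 1/4 = 85.75
χ² = Σ (O − E)² / E
  polled: (261 − 257.25)² / 257.25 = 0.0547
  horned: (82 − 85.75)² / 85.75 = 0.1640
χ² = 0.0547 + 0.1640 = 0.2187 ≈ 0.219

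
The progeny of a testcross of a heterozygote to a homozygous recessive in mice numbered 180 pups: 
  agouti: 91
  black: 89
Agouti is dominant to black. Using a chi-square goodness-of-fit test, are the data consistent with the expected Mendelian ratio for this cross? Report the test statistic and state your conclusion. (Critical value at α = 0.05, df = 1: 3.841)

0.022; consistent

A testcross of a heterozygote (Aa × aa) gives a 1:1 phenotypic ratio.
The 1:1 ratio has 2 parts, so with N = 180 the expected counts are:
  agouti: 180 × 1/2 = 90
  black: 180 × 1/2 = 90
χ² = Σ (O − E)² / E
  agouti: (91 − 90)² / 90 = 0.0111
  black: (89 − 90)² / 90 = 0.0111
χ² = 0.0111 + 0.0111 = 0.0222 ≈ 0.022
Degrees of freedom = 2 − 1 = 1; critical value at α = 0.05 is 3.841.
Since 0.022 < 3.841, we fail to reject the null hypothesis — the data are consistent with the 1:1 ratio.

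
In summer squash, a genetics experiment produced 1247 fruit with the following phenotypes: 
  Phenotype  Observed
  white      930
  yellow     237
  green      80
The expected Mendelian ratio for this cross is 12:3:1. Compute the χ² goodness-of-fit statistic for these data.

Total ratio parts = 16. Expected numbers out of 1247:
  white: 1247 × 12/16 = 935.25
  yellow: 1247 × 3/16 = 233.8125
  green: 1247 × 1/16 = 77.9375
χ² = Σ (O − E)² / E
  white: (930 − 935.25)² / 935.25 = 0.0295
  yellow: (237 − 233.8125)² / 233.8125 = 0.0435
  green: (80 − 77.9375)² / 77.9375 = 0.0546
χ² = 0.0295 + 0.0435 + 0.0546 = 0.1276 ≈ 0.128

0.128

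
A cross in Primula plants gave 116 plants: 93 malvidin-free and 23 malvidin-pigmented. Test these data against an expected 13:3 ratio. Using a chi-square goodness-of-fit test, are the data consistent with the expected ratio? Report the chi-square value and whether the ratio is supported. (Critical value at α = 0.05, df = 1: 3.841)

0.088; consistent

Expected counts for N = 116 under a 13:3 ratio (total parts = 16):
  malvidin-free: 116 × 13/16 = 94.25
  malvidin-pigmented: 116 × 3/16 = 21.75
χ² = Σ (O − E)² / E
  malvidin-free: (93 − 94.25)² / 94.25 = 0.0166
  malvidin-pigmented: (23 − 21.75)² / 21.75 = 0.0718
χ² = 0.0166 + 0.0718 = 0.0884 ≈ 0.088
Degrees of freedom = 2 − 1 = 1; critical value at α = 0.05 is 3.841.
Since 0.088 < 3.841, we fail to reject the null hypothesis — the data are consistent with the 13:3 ratio.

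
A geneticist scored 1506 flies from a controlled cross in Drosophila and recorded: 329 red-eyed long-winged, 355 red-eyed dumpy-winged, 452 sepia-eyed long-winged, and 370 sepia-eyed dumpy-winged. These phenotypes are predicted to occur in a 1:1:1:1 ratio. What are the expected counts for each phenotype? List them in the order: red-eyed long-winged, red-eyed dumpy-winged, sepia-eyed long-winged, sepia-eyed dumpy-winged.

376.5, 376.5, 376.5, 376.5

Total ratio parts = 4. Expected numbers out of 1506:
  red-eyed long-winged: 1506 × 1/4 = 376.5
  red-eyed dumpy-winged: 1506 × 1/4 = 376.5
  sepia-eyed long-winged: 1506 × 1/4 = 376.5
  sepia-eyed dumpy-winged: 1506 × 1/4 = 376.5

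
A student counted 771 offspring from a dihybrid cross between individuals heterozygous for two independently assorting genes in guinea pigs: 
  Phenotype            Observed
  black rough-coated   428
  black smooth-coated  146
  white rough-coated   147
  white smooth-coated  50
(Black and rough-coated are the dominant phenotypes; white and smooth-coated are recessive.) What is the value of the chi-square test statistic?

A dihybrid F₂ with independent assortment and complete dominance at both loci gives a 9:3:3:1 phenotypic ratio.
Under the 9:3:3:1 hypothesis (Σ ratio = 16, N = 771):
  black rough-coated: 771 × 9/16 = 433.6875
  black smooth-coated: 771 × 3/16 = 144.5625
  white rough-coated: 771 × 3/16 = 144.5625
  white smooth-coated: 771 × 1/16 = 48.1875
χ² = Σ (O − E)² / E
  black rough-coated: (428 − 433.6875)² / 433.6875 = 0.0746
  black smooth-coated: (146 − 144.5625)² / 144.5625 = 0.0143
  white rough-coated: (147 − 144.5625)² / 144.5625 = 0.0411
  white smooth-coated: (50 − 48.1875)² / 48.1875 = 0.0682
χ² = 0.0746 + 0.0143 + 0.0411 + 0.0682 = 0.1982 ≈ 0.198

0.198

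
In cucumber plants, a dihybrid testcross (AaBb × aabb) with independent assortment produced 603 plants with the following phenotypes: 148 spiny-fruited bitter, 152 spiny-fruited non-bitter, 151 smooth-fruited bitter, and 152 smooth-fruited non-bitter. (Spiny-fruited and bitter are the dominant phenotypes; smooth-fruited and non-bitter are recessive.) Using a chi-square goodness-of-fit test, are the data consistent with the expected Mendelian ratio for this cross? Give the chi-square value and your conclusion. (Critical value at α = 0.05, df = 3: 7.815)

0.071; consistent

A dihybrid testcross with independent assortment gives a 1:1:1:1 ratio.
Expected counts for N = 603 under a 1:1:1:1 ratio (total parts = 4):
  spiny-fruited bitter: 603 × 1/4 = 150.75
  spiny-fruited non-bitter: 603 × 1/4 = 150.75
  smooth-fruited bitter: 603 × 1/4 = 150.75
  smooth-fruited non-bitter: 603 × 1/4 = 150.75
χ² = Σ (O − E)² / E
  spiny-fruited bitter: (148 − 150.75)² / 150.75 = 0.0502
  spiny-fruited non-bitter: (152 − 150.75)² / 150.75 = 0.0104
  smooth-fruited bitter: (151 − 150.75)² / 150.75 = 0.0004
  smooth-fruited non-bitter: (152 − 150.75)² / 150.75 = 0.0104
χ² = 0.0502 + 0.0104 + 0.0004 + 0.0104 = 0.0714 ≈ 0.071
Degrees of freedom = 4 − 1 = 3; critical value at α = 0.05 is 7.815.
Since 0.071 < 7.815, we fail to reject the null hypothesis — the data are consistent with the 1:1:1:1 ratio.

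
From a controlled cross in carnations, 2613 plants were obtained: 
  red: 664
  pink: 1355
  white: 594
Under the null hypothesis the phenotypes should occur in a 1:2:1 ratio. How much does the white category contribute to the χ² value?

5.374

The 1:2:1 ratio has 4 parts, so with N = 2613 the expected counts are:
  red: 2613 × 1/4 = 653.25
  pink: 2613 × 2/4 = 1306.5
  white: 2613 × 1/4 = 653.25
Contribution of white: (594 − 653.25)² / 653.25 = 5.3740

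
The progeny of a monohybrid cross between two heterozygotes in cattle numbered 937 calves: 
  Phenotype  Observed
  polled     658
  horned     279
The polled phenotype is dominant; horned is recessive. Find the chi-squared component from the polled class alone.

For a monohybrid cross between heterozygotes with complete dominance, the expected phenotypic ratio is 3:1.
Under the 3:1 hypothesis (Σ ratio = 4, N = 937):
  polled: 937 × 3/4 = 702.75
  horned: 937 × 1/4 = 234.25
Contribution of polled: (658 − 702.75)² / 702.75 = 2.8496

2.850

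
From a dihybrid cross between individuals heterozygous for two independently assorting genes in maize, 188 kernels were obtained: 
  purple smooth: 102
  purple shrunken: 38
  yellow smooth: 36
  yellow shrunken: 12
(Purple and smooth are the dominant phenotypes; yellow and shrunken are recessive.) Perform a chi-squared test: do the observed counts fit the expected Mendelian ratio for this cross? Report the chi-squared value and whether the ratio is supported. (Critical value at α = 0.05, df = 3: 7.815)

A dihybrid F₂ with independent assortment and complete dominance at both loci gives a 9:3:3:1 phenotypic ratio.
Expected counts for N = 188 under a 9:3:3:1 ratio (total parts = 16):
  purple smooth: 188 × 9/16 = 105.75
  purple shrunken: 188 × 3/16 = 35.25
  yellow smooth: 188 × 3/16 = 35.25
  yellow shrunken: 188 × 1/16 = 11.75
χ² = Σ (O − E)² / E
  purple smooth: (102 − 105.75)² / 105.75 = 0.1330
  purple shrunken: (38 − 35.25)² / 35.25 = 0.2145
  yellow smooth: (36 − 35.25)² / 35.25 = 0.0160
  yellow shrunken: (12 − 11.75)² / 11.75 = 0.0053
χ² = 0.1330 + 0.2145 + 0.0160 + 0.0053 = 0.3688 ≈ 0.369
Degrees of freedom = 4 − 1 = 3; critical value at α = 0.05 is 7.815.
Since 0.369 < 7.815, we fail to reject the null hypothesis — the data are consistent with the 9:3:3:1 ratio.

0.369; consistent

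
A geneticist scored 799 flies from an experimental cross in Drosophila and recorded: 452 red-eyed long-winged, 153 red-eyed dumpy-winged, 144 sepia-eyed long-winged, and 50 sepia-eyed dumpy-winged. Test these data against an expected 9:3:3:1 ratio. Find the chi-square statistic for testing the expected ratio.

0.308

The 9:3:3:1 ratio has 16 parts, so with N = 799 the expected counts are:
  red-eyed long-winged: 799 × 9/16 = 449.4375
  red-eyed dumpy-winged: 799 × 3/16 = 149.8125
  sepia-eyed long-winged: 799 × 3/16 = 149.8125
  sepia-eyed dumpy-winged: 799 × 1/16 = 49.9375
χ² = Σ (O − E)² / E
  red-eyed long-winged: (452 − 449.4375)² / 449.4375 = 0.0146
  red-eyed dumpy-winged: (153 − 149.8125)² / 149.8125 = 0.0678
  sepia-eyed long-winged: (144 − 149.8125)² / 149.8125 = 0.2255
  sepia-eyed dumpy-winged: (50 − 49.9375)² / 49.9375 = 0.0001
χ² = 0.0146 + 0.0678 + 0.2255 + 0.0001 = 0.308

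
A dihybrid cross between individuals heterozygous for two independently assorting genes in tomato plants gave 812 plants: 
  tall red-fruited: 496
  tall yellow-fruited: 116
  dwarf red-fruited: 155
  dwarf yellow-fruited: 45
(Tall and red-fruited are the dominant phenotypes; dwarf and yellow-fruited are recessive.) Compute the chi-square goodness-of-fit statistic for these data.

A dihybrid F₂ with independent assortment and complete dominance at both loci gives a 9:3:3:1 phenotypic ratio.
Total ratio parts = 16. Expected numbers out of 812:
  tall red-fruited: 812 × 9/16 = 456.75
  tall yellow-fruited: 812 × 3/16 = 152.25
  dwarf red-fruited: 812 × 3/16 = 152.25
  dwarf yellow-fruited: 812 × 1/16 = 50.75
χ² = Σ (O − E)² / E
  tall red-fruited: (496 − 456.75)² / 456.75 = 3.3729
  tall yellow-fruited: (116 − 152.25)² / 152.25 = 8.6310
  dwarf red-fruited: (155 − 152.25)² / 152.25 = 0.0497
  dwarf yellow-fruited: (45 − 50.75)² / 50.75 = 0.6515
χ² = 3.3729 + 8.6310 + 0.0497 + 0.6515 = 12.7051 ≈ 12.705

12.705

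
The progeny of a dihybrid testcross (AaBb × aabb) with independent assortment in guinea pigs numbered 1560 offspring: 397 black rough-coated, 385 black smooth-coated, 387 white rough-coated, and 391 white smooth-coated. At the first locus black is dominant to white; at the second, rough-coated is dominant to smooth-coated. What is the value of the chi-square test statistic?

A dihybrid testcross with independent assortment gives a 1:1:1:1 ratio.
Total ratio parts = 4. Expected numbers out of 1560:
  black rough-coated: 1560 × 1/4 = 390
  black smooth-coated: 1560 × 1/4 = 390
  white rough-coated: 1560 × 1/4 = 390
  white smooth-coated: 1560 × 1/4 = 390
χ² = Σ (O − E)² / E
  black rough-coated: (397 − 390)² / 390 = 0.1256
  black smooth-coated: (385 − 390)² / 390 = 0.0641
  white rough-coated: (387 − 390)² / 390 = 0.0231
  white smooth-coated: (391 − 390)² / 390 = 0.0026
χ² = 0.1256 + 0.0641 + 0.0231 + 0.0026 = 0.2154 ≈ 0.215

0.215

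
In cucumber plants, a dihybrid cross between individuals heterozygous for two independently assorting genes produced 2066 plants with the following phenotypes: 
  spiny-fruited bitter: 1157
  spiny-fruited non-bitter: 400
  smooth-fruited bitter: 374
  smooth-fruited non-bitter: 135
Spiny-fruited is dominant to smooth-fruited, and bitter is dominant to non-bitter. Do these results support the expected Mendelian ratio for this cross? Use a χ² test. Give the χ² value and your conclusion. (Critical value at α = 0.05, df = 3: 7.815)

1.163; consistent

A dihybrid F₂ with independent assortment and complete dominance at both loci gives a 9:3:3:1 phenotypic ratio.
Total ratio parts = 16. Expected numbers out of 2066:
  spiny-fruited bitter: 2066 × 9/16 = 1162.125
  spiny-fruited non-bitter: 2066 × 3/16 = 387.375
  smooth-fruited bitter: 2066 × 3/16 = 387.375
  smooth-fruited non-bitter: 2066 × 1/16 = 129.125
χ² = Σ (O − E)² / E
  spiny-fruited bitter: (1157 − 1162.125)² / 1162.125 = 0.0226
  spiny-fruited non-bitter: (400 − 387.375)² / 387.375 = 0.4115
  smooth-fruited bitter: (374 − 387.375)² / 387.375 = 0.4618
  smooth-fruited non-bitter: (135 − 129.125)² / 129.125 = 0.2673
χ² = 0.0226 + 0.4115 + 0.4618 + 0.2673 = 1.1632 ≈ 1.163
Degrees of freedom = 4 − 1 = 3; critical value at α = 0.05 is 7.815.
Since 1.163 < 7.815, we fail to reject the null hypothesis — the data are consistent with the 9:3:3:1 ratio.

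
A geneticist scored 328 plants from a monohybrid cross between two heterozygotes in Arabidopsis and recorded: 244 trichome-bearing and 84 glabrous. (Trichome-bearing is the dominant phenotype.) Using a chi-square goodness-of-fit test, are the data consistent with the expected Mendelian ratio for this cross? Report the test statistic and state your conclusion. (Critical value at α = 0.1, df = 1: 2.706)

For a monohybrid cross between heterozygotes with complete dominance, the expected phenotypic ratio is 3:1.
The 3:1 ratio has 4 parts, so with N = 328 the expected counts are:
  trichome-bearing: 328 × 3/4 = 246
  glabrous: 328 × 1/4 = 82
χ² = Σ (O − E)² / E
  trichome-bearing: (244 − 246)² / 246 = 0.0163
  glabrous: (84 − 82)² / 82 = 0.0488
χ² = 0.0163 + 0.0488 = 0.0651 ≈ 0.065
Degrees of freedom = 2 − 1 = 1; critical value at α = 0.1 is 2.706.
Since 0.065 < 2.706, we fail to reject the null hypothesis — the data are consistent with the 3:1 ratio.

0.065; consistent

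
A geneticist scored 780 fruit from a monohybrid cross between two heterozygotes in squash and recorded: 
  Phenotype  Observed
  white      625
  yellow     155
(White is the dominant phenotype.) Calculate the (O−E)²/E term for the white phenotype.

For a monohybrid cross between heterozygotes with complete dominance, the expected phenotypic ratio is 3:1.
Total ratio parts = 4. Expected numbers out of 780:
  white: 780 × 3/4 = 585
  yellow: 780 × 1/4 = 195
Contribution of white: (625 − 585)² / 585 = 2.7350

2.735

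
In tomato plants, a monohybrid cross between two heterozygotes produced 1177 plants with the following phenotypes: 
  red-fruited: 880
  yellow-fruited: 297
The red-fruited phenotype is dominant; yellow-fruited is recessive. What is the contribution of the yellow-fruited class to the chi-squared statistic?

0.026

For a monohybrid cross between heterozygotes with complete dominance, the expected phenotypic ratio is 3:1.
Under the 3:1 hypothesis (Σ ratio = 4, N = 1177):
  red-fruited: 1177 × 3/4 = 882.75
  yellow-fruited: 1177 × 1/4 = 294.25
Contribution of yellow-fruited: (297 − 294.25)² / 294.25 = 0.0257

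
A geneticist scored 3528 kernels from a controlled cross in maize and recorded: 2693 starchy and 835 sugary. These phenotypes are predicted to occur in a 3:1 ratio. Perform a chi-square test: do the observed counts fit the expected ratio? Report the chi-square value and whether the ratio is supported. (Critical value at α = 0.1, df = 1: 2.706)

Under the 3:1 hypothesis (Σ ratio = 4, N = 3528):
  starchy: 3528 × 3/4 = 2646
  sugary: 3528 × 1/4 = 882
χ² = Σ (O − E)² / E
  starchy: (2693 − 2646)² / 2646 = 0.8348
  sugary: (835 − 882)² / 882 = 2.5045
χ² = 0.8348 + 2.5045 = 3.3393 ≈ 3.339
Degrees of freedom = 2 − 1 = 1; critical value at α = 0.1 is 2.706.
Since 3.339 > 2.706, we reject the null hypothesis — the data do not fit the 3:1 ratio.

3.339; not consistent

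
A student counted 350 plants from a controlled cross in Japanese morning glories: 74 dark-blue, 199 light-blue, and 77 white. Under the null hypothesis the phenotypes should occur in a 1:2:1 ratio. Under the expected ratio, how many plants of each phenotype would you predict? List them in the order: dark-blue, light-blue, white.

Under the 1:2:1 hypothesis (Σ ratio = 4, N = 350):
  dark-blue: 350 × 1/4 = 87.5
  light-blue: 350 × 2/4 = 175
  white: 350 × 1/4 = 87.5

87.5, 175, 87.5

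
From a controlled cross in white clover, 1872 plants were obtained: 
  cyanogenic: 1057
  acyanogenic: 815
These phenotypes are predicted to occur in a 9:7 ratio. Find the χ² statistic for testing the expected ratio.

0.035

Expected counts for N = 1872 under a 9:7 ratio (total parts = 16):
  cyanogenic: 1872 × 9/16 = 1053
  acyanogenic: 1872 × 7/16 = 819
χ² = Σ (O − E)² / E
  cyanogenic: (1057 − 1053)² / 1053 = 0.0152
  acyanogenic: (815 − 819)² / 819 = 0.0195
χ² = 0.0152 + 0.0195 = 0.0347 ≈ 0.035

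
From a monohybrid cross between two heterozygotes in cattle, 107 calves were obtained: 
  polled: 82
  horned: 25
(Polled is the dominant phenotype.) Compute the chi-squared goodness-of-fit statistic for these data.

For a monohybrid cross between heterozygotes with complete dominance, the expected phenotypic ratio is 3:1.
Total ratio parts = 4. Expected numbers out of 107:
  polled: 107 × 3/4 = 80.25
  horned: 107 × 1/4 = 26.75
χ² = Σ (O − E)² / E
  polled: (82 − 80.25)² / 80.25 = 0.0382
  horned: (25 − 26.75)² / 26.75 = 0.1145
χ² = 0.0382 + 0.1145 = 0.1527 ≈ 0.153

0.153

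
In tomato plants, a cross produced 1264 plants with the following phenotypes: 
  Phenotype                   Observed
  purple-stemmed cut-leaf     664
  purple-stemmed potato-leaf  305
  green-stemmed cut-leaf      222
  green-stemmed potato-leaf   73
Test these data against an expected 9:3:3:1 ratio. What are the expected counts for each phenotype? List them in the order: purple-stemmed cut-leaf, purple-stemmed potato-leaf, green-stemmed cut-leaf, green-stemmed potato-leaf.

The 9:3:3:1 ratio has 16 parts, so with N = 1264 the expected counts are:
  purple-stemmed cut-leaf: 1264 × 9/16 = 711
  purple-stemmed potato-leaf: 1264 × 3/16 = 237
  green-stemmed cut-leaf: 1264 × 3/16 = 237
  green-stemmed potato-leaf: 1264 × 1/16 = 79

711, 237, 237, 79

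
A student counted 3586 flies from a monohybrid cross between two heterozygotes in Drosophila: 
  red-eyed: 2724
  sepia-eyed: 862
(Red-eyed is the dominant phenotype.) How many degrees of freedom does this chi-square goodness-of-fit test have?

1

For a monohybrid cross between heterozygotes with complete dominance, the expected phenotypic ratio is 3:1.
A goodness-of-fit test with 2 phenotype classes has df = 2 − 1 = 1.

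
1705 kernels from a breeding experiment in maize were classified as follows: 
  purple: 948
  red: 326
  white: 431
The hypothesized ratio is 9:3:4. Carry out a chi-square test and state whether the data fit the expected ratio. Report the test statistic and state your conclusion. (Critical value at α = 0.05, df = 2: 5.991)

0.305; consistent

Under the 9:3:4 hypothesis (Σ ratio = 16, N = 1705):
  purple: 1705 × 9/16 = 959.0625
  red: 1705 × 3/16 = 319.6875
  white: 1705 × 4/16 = 426.25
χ² = Σ (O − E)² / E
  purple: (948 − 959.0625)² / 959.0625 = 0.1276
  red: (326 − 319.6875)² / 319.6875 = 0.1246
  white: (431 − 426.25)² / 426.25 = 0.0529
χ² = 0.1276 + 0.1246 + 0.0529 = 0.3051 ≈ 0.305
Degrees of freedom = 3 − 1 = 2; critical value at α = 0.05 is 5.991.
Since 0.305 < 5.991, we fail to reject the null hypothesis — the data are consistent with the 9:3:4 ratio.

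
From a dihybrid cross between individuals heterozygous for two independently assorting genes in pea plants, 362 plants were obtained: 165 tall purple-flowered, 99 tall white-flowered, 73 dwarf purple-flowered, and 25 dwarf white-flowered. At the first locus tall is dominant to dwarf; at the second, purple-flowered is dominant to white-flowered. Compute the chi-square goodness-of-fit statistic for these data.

22.236

A dihybrid F₂ with independent assortment and complete dominance at both loci gives a 9:3:3:1 phenotypic ratio.
The 9:3:3:1 ratio has 16 parts, so with N = 362 the expected counts are:
  tall purple-flowered: 362 × 9/16 = 203.625
  tall white-flowered: 362 × 3/16 = 67.875
  dwarf purple-flowered: 362 × 3/16 = 67.875
  dwarf white-flowered: 362 × 1/16 = 22.625
χ² = Σ (O − E)² / E
  tall purple-flowered: (165 − 203.625)² / 203.625 = 7.3267
  tall white-flowered: (99 − 67.875)² / 67.875 = 14.2728
  dwarf purple-flowered: (73 − 67.875)² / 67.875 = 0.3870
  dwarf white-flowered: (25 − 22.625)² / 22.625 = 0.2493
χ² = 7.3267 + 14.2728 + 0.3870 + 0.2493 = 22.2358 ≈ 22.236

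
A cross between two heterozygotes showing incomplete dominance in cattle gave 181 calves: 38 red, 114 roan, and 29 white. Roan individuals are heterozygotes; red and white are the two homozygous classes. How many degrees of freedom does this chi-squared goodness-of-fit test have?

With incomplete dominance, a heterozygote × heterozygote cross gives a 1:2:1 phenotypic ratio.
A goodness-of-fit test with 3 phenotype classes has df = 3 − 1 = 2.

2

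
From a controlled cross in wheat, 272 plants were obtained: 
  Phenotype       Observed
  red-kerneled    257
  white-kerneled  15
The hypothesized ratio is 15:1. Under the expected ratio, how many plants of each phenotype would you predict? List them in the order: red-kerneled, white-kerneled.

255, 17

Total ratio parts = 16. Expected numbers out of 272:
  red-kerneled: 272 × 15/16 = 255
  white-kerneled: 272 × 1/16 = 17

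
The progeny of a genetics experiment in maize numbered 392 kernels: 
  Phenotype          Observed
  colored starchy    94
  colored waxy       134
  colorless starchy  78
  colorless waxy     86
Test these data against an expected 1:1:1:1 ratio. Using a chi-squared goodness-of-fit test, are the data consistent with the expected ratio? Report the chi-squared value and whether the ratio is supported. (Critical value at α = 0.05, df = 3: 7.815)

The 1:1:1:1 ratio has 4 parts, so with N = 392 the expected counts are:
  colored starchy: 392 × 1/4 = 98
  colored waxy: 392 × 1/4 = 98
  colorless starchy: 392 × 1/4 = 98
  colorless waxy: 392 × 1/4 = 98
χ² = Σ (O − E)² / E
  colored starchy: (94 − 98)² / 98 = 0.1633
  colored waxy: (134 − 98)² / 98 = 13.2245
  colorless starchy: (78 − 98)² / 98 = 4.0816
  colorless waxy: (86 − 98)² / 98 = 1.4694
χ² = 0.1633 + 13.2245 + 4.0816 + 1.4694 = 18.9388 ≈ 18.939
Degrees of freedom = 4 − 1 = 3; critical value at α = 0.05 is 7.815.
Since 18.939 > 7.815, we reject the null hypothesis — the data do not fit the 1:1:1:1 ratio.

18.939; not consistent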